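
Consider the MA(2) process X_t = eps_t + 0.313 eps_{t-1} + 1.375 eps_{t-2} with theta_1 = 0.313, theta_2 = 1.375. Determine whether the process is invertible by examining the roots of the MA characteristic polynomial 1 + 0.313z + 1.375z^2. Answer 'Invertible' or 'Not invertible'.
\text{Not invertible}

The MA(q) characteristic polynomial is P(z) = 1 + 0.313z + 1.375z^2.
Invertibility requires all roots to lie outside the unit circle, i.e. |z| > 1 for every root.
Set 1 + (0.313) z + (1.375) z^2 = 0, i.e. a z^2 + b z + c = 0 with a = 1.375, b = 0.313, c = 1.
Discriminant D = b^2 - 4ac = (0.313)^2 - 4*(1.375)*1 = 0.097969 - (5.5) = -5.402031.
D < 0, so the roots are the complex-conjugate pair z = (-b +/- i sqrt(-D)) / (2a) = -0.1138 +/- 0.8452i.
For a conjugate pair |z|^2 = z * conj(z) = (product of roots) = c/a = 1/(1.375) = 0.727273, so |z| = sqrt(0.727273) = 0.8528 for both roots.
Moduli of all roots: 0.8528, 0.8528.
All moduli strictly greater than 1? No.
Verdict: Not invertible.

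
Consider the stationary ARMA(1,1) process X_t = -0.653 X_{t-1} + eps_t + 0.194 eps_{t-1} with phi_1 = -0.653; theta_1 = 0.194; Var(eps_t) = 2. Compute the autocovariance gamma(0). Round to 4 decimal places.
\gamma(0) = 2.7346

Multiply the model equation by X_{t-k} and take expectations. With theta_0 = psi_0 = 1 and psi_j the MA(infinity) weights, this gives
  gamma(k) - sum_i phi_i gamma(k-i) = c_k,
  c_k = sigma^2 * sum_{j=k..q} theta_j psi_{j-k}   (c_k = 0 for k > q),
using gamma(-m) = gamma(m).
psi-weights needed (psi_j = theta_j + sum_i phi_i psi_{j-i}):
  psi_1 = theta_1 + phi_1 = 0.194 + (-0.653) = -0.459
Right-hand sides:
  c_0 = sigma^2 (1 + theta_1 psi_1) = 2 * (1 + (0.194)(-0.459)) = 2 * 0.910954 = 1.821908
  c_1 = sigma^2 theta_1 = 2 * (0.194) = 0.388
  c_2 = 0
Equations for k = 0 and k = 1 (AR order 1):
  gamma(0) = phi_1 gamma(1) + c_0
  gamma(1) = phi_1 gamma(0) + c_1
Substituting the second into the first: gamma(0) (1 - phi_1^2) = c_0 + phi_1 c_1, so
  gamma(0) = (c_0 + phi_1 c_1) / (1 - phi_1^2) = (1.821908 + (-0.653)(0.388)) / (1 - (-0.653)^2) = 1.568544 / 0.573591 = 2.734604.
Therefore gamma(0) = 2.7346 (to 4 decimal places).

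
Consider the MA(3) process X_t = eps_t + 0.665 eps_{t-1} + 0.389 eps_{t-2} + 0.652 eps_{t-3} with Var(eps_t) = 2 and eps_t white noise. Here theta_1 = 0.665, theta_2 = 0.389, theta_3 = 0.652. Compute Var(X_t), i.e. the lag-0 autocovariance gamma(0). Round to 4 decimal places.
\gamma(0) = 4.0373

For an MA(q) process X_t = eps_t + sum_i theta_i eps_{t-i} with
Var(eps_t) = sigma^2, the variance is
  gamma(0) = sigma^2 * (1 + sum_i theta_i^2).
  sum_i theta_i^2 = (0.665)^2 + (0.389)^2 + (0.652)^2 = 0.442225 + 0.151321 + 0.425104 = 1.01865.
  gamma(0) = 2 * (1 + 1.01865) = 2 * 2.01865 = 4.0373.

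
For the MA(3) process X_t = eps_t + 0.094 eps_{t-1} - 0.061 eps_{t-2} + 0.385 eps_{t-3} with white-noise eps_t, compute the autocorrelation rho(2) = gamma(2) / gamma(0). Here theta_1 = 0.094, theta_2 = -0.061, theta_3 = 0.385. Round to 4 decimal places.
\rho(2) = -0.0214

For an MA(q) process with theta_0 = 1, the autocovariance is
  gamma(k) = sigma^2 * sum_{i=0..q-k} theta_i * theta_{i+k},
and rho(k) = gamma(k) / gamma(0). Sigma^2 cancels.
  numerator   = (1)*(-0.061) + (0.094)*(0.385) = -0.02481.
  denominator = (1)^2 + (0.094)^2 + (-0.061)^2 + (0.385)^2 = 1.160782.
  rho(2) = -0.02481 / 1.160782 = -0.0214.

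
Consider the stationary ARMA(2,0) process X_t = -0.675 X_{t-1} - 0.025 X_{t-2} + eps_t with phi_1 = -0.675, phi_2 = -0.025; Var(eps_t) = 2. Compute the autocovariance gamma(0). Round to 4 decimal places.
\gamma(0) = 3.5337

Multiply the model equation by X_{t-k} and take expectations. With theta_0 = psi_0 = 1 and psi_j the MA(infinity) weights, this gives
  gamma(k) - sum_i phi_i gamma(k-i) = c_k,
  c_k = sigma^2 * sum_{j=k..q} theta_j psi_{j-k}   (c_k = 0 for k > q),
using gamma(-m) = gamma(m).
Pure AR (q = 0): c_0 = sigma^2 = 2, c_k = 0 for k >= 1.
Equations for k = 0, 1, 2 (AR order 2, c_2 = 0):
  (E0) gamma(0) = phi_1 gamma(1) + phi_2 gamma(2) + c_0
  (E1) gamma(1) = phi_1 gamma(0) + phi_2 gamma(1) + c_1
  (E2) gamma(2) = phi_1 gamma(1) + phi_2 gamma(0)
From (E1): gamma(1) = A gamma(0) + B with
  A = phi_1 / (1 - phi_2) = -0.675 / 1.025 = -0.658537,   B = c_1 / (1 - phi_2) = 0 / 1.025 = 0.
Insert (E2) into (E0): gamma(0) (1 - phi_2^2) = phi_1 (1 + phi_2) gamma(1) + c_0.
  phi_1 (1 + phi_2) = (-0.675)(0.975) = -0.658125,   1 - phi_2^2 = 0.999375.
Replace gamma(1) by A gamma(0) + B and collect gamma(0):
  gamma(0) [0.999375 - (-0.658125)(-0.658537)] = c_0 = 2
  gamma(0) * 0.565976 = 2
  gamma(0) = 2 / 0.565976 = 3.533721.
Therefore gamma(0) = 3.5337 (to 4 decimal places).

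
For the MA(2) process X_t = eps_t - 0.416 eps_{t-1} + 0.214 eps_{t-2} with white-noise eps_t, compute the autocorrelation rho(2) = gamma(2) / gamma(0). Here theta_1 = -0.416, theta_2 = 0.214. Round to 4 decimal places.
\rho(2) = 0.1756

For an MA(q) process with theta_0 = 1, the autocovariance is
  gamma(k) = sigma^2 * sum_{i=0..q-k} theta_i * theta_{i+k},
and rho(k) = gamma(k) / gamma(0). Sigma^2 cancels.
  numerator   = (1)*(0.214) = 0.214.
  denominator = (1)^2 + (-0.416)^2 + (0.214)^2 = 1.218852.
  rho(2) = 0.214 / 1.218852 = 0.1756.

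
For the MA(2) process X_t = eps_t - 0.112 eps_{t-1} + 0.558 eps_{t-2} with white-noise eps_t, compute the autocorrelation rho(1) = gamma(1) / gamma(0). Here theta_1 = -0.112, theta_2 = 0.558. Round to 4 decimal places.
\rho(1) = -0.1318

For an MA(q) process with theta_0 = 1, the autocovariance is
  gamma(k) = sigma^2 * sum_{i=0..q-k} theta_i * theta_{i+k},
and rho(k) = gamma(k) / gamma(0). Sigma^2 cancels.
  numerator   = (1)*(-0.112) + (-0.112)*(0.558) = -0.174496.
  denominator = (1)^2 + (-0.112)^2 + (0.558)^2 = 1.323908.
  rho(1) = -0.174496 / 1.323908 = -0.1318.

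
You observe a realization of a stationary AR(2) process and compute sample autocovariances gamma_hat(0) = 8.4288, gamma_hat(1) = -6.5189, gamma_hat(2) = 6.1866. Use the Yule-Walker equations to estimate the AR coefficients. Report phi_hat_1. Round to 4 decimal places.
\hat\phi_{1} = -0.5120

The Yule-Walker equations for an AR(p) process read, in matrix form,
  Gamma_p phi = r_p,   with   (Gamma_p)_{ij} = gamma(|i - j|),
                       (r_p)_i = gamma(i),   i,j = 1..p.
Substitute the sample gammas (Toeplitz matrix and right-hand side of size 2):
  Gamma_p = [[8.4288, -6.5189], [-6.5189, 8.4288]]
  r_p     = [-6.5189, 6.1866]
Written out:
  8.4288 phi_1 - 6.5189 phi_2 = -6.5189
  -6.5189 phi_1 + 8.4288 phi_2 = 6.1866
Solve by Cramer's rule:
  det = gamma(0)^2 - gamma(1)^2 = (8.4288)^2 - (-6.5189)^2 = 71.04466944 - 42.49605721 = 28.54861223
  phi_hat_1 = [gamma(1) gamma(0) - gamma(1) gamma(2)] / det = [(-6.5189)(8.4288) - (-6.5189)(6.1866)] / 28.54861223 = -14.61667758 / 28.54861223 = -0.512
  phi_hat_2 = [gamma(0) gamma(2) - gamma(1)^2] / det = [(8.4288)(6.1866) - (-6.5189)^2] / 28.54861223 = 9.64955687 / 28.54861223 = 0.338
So phi_hat = [-0.5120, 0.3380].
Therefore phi_hat_1 = -0.5120.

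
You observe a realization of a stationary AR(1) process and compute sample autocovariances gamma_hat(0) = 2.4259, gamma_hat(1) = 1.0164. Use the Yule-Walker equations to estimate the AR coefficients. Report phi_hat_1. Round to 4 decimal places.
\hat\phi_{1} = 0.4190

The Yule-Walker equations for an AR(p) process read, in matrix form,
  Gamma_p phi = r_p,   with   (Gamma_p)_{ij} = gamma(|i - j|),
                       (r_p)_i = gamma(i),   i,j = 1..p.
Substitute the sample gammas (Toeplitz matrix and right-hand side of size 1):
  Gamma_p = [[2.4259]]
  r_p     = [1.0164]
With p = 1 this is the single equation gamma(0) phi_1 = gamma(1):
  phi_hat_1 = gamma(1) / gamma(0) = 1.0164 / 2.4259 = 0.4190.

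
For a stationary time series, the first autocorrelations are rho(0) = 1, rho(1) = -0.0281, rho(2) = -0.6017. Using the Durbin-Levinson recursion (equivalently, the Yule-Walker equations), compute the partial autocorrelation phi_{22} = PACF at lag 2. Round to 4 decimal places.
\phi_{22} = -0.6030

The PACF at lag k is phi_{kk}, the last component of the solution
to the Yule-Walker system G_k phi = r_k where
  (G_k)_{ij} = rho(|i - j|), (r_k)_i = rho(i), i,j = 1..k.
Equivalently, Durbin-Levinson gives phi_{kk} iteratively:
  phi_{11} = rho(1)
  phi_{kk} = [rho(k) - sum_{j=1..k-1} phi_{k-1,j} rho(k-j)]
            / [1 - sum_{j=1..k-1} phi_{k-1,j} rho(j)],
  phi_{k,j} = phi_{k-1,j} - phi_{kk} phi_{k-1,k-j},  j = 1..k-1.
Step k = 1:
  phi_11 = rho(1) = -0.0281.
Step k = 2:
  phi_22 = [rho(2) - phi_11 rho(1)] / [1 - phi_11 rho(1)] = [-0.6017 - (-0.0281)(-0.0281)] / [1 - (-0.0281)(-0.0281)]
         = -0.60248961 / 0.99921039 = -0.603.
Therefore phi_{22} = -0.6030.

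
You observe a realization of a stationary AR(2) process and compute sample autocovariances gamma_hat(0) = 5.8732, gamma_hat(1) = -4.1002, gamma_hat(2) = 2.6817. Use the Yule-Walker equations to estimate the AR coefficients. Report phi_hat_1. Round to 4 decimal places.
\hat\phi_{1} = -0.7400

The Yule-Walker equations for an AR(p) process read, in matrix form,
  Gamma_p phi = r_p,   with   (Gamma_p)_{ij} = gamma(|i - j|),
                       (r_p)_i = gamma(i),   i,j = 1..p.
Substitute the sample gammas (Toeplitz matrix and right-hand side of size 2):
  Gamma_p = [[5.8732, -4.1002], [-4.1002, 5.8732]]
  r_p     = [-4.1002, 2.6817]
Written out:
  5.8732 phi_1 - 4.1002 phi_2 = -4.1002
  -4.1002 phi_1 + 5.8732 phi_2 = 2.6817
Solve by Cramer's rule:
  det = gamma(0)^2 - gamma(1)^2 = (5.8732)^2 - (-4.1002)^2 = 34.49447824 - 16.81164004 = 17.6828382
  phi_hat_1 = [gamma(1) gamma(0) - gamma(1) gamma(2)] / det = [(-4.1002)(5.8732) - (-4.1002)(2.6817)] / 17.6828382 = -13.0857883 / 17.6828382 = -0.74
  phi_hat_2 = [gamma(0) gamma(2) - gamma(1)^2] / det = [(5.8732)(2.6817) - (-4.1002)^2] / 17.6828382 = -1.0614796 / 17.6828382 = -0.06
So phi_hat = [-0.7400, -0.0600].
Therefore phi_hat_1 = -0.7400.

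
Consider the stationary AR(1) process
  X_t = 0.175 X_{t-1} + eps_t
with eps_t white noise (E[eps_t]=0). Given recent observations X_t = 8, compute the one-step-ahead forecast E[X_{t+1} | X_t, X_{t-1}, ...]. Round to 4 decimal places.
E[X_{t+1} \mid \mathcal F_t] = 1.4000

For an AR(p) model X_t = c + sum_i phi_i X_{t-i} + eps_t, the
one-step-ahead conditional mean is
  E[X_{t+1} | X_t, ...] = c + sum_i phi_i X_{t+1-i}.
Substitute known values:
  E[X_{t+1} | ...] = (0.175) * (8)
                   = 1.4000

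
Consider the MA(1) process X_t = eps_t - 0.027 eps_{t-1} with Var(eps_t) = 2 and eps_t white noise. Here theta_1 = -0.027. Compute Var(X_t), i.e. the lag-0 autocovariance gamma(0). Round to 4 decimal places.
\gamma(0) = 2.0015

For an MA(q) process X_t = eps_t + sum_i theta_i eps_{t-i} with
Var(eps_t) = sigma^2, the variance is
  gamma(0) = sigma^2 * (1 + sum_i theta_i^2).
  sum_i theta_i^2 = (-0.027)^2 = 0.000729.
  gamma(0) = 2 * (1 + 0.000729) = 2 * 1.000729 = 2.001458, which rounds to 2.0015.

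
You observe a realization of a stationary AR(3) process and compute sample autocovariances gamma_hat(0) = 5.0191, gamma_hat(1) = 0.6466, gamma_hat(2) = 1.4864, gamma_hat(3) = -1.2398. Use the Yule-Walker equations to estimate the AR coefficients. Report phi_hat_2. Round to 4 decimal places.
\hat\phi_{2} = 0.3160

The Yule-Walker equations for an AR(p) process read, in matrix form,
  Gamma_p phi = r_p,   with   (Gamma_p)_{ij} = gamma(|i - j|),
                       (r_p)_i = gamma(i),   i,j = 1..p.
Substitute the sample gammas (Toeplitz matrix and right-hand side of size 3):
  Gamma_p = [[5.0191, 0.6466, 1.4864], [0.6466, 5.0191, 0.6466], [1.4864, 0.6466, 5.0191]]
  r_p     = [0.6466, 1.4864, -1.2398]
Written out (R1..R3):
  (R1) 5.0191 phi_1 + 0.6466 phi_2 + 1.4864 phi_3 = 0.6466
  (R2) 0.6466 phi_1 + 5.0191 phi_2 + 0.6466 phi_3 = 1.4864
  (R3) 1.4864 phi_1 + 0.6466 phi_2 + 5.0191 phi_3 = -1.2398
Gaussian elimination:
  R2 <- R2 - (0.6466/5.0191) R1 = R2 - (0.128828) R1:  4.9358 phi_2 + 0.45511 phi_3 = 1.4031
  R3 <- R3 - (1.4864/5.0191) R1 = R3 - (0.296149) R1:  0.45511 phi_2 + 4.578905 phi_3 = -1.43129
  R3 <- R3 - (0.45511/4.9358) R2 = R3 - (0.092206) R2:  4.536941 phi_3 = -1.560664
Back-substitution:
  phi_hat_3 = -1.560664 / 4.536941 = -0.34399
  phi_hat_2 = (1.4031 - (0.45511)(-0.34399)) / 4.9358 = 0.315988
  phi_hat_1 = (0.6466 - (0.6466)(0.315988) - (1.4864)(-0.34399)) / 5.0191 = 0.189992
So phi_hat = [0.1900, 0.3160, -0.3440].
Therefore phi_hat_2 = 0.3160.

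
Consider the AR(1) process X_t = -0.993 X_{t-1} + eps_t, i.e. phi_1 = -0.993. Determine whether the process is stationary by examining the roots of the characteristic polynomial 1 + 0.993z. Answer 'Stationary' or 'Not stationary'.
\text{Stationary}

The AR(p) characteristic polynomial is P(z) = 1 + 0.993z.
Stationarity requires all roots to lie outside the unit circle, i.e. |z| > 1 for every root.
This is linear in z: 1 + (0.993) z = 0  =>  z = -1/(0.993) = -1.007049,  |z| = 1.007049.
Moduli of all roots: 1.0070.
All moduli strictly greater than 1? Yes.
Verdict: Stationary.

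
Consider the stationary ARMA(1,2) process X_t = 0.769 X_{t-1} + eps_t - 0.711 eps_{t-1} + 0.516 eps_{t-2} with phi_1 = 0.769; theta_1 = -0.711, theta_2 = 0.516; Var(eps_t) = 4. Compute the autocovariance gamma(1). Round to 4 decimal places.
\gamma(1) = 2.7277

Multiply the model equation by X_{t-k} and take expectations. With theta_0 = psi_0 = 1 and psi_j the MA(infinity) weights, this gives
  gamma(k) - sum_i phi_i gamma(k-i) = c_k,
  c_k = sigma^2 * sum_{j=k..q} theta_j psi_{j-k}   (c_k = 0 for k > q),
using gamma(-m) = gamma(m).
psi-weights needed (psi_j = theta_j + sum_i phi_i psi_{j-i}):
  psi_1 = theta_1 + phi_1 = -0.711 + (0.769) = 0.058
  psi_2 = theta_2 + phi_1 psi_1 = 0.516 + (0.769)(0.058) = 0.560602
Right-hand sides:
  c_0 = sigma^2 (1 + theta_1 psi_1 + theta_2 psi_2) = 4 * (1 + (-0.711)(0.058) + (0.516)(0.560602)) = 4 * 1.248033 = 4.992131
  c_1 = sigma^2 (theta_1 + theta_2 psi_1) = 4 * (-0.711 + (0.516)(0.058)) = -2.724288
  c_2 = sigma^2 theta_2 = 4 * (0.516) = 2.064
Equations for k = 0 and k = 1 (AR order 1):
  gamma(0) = phi_1 gamma(1) + c_0
  gamma(1) = phi_1 gamma(0) + c_1
Substituting the second into the first: gamma(0) (1 - phi_1^2) = c_0 + phi_1 c_1, so
  gamma(0) = (c_0 + phi_1 c_1) / (1 - phi_1^2) = (4.992131 + (0.769)(-2.724288)) / (1 - (0.769)^2) = 2.897153 / 0.408639 = 7.089762.
  gamma(1) = phi_1 gamma(0) + c_1 = (0.769)(7.089762) + (-2.724288) = 2.727739.
Therefore gamma(1) = 2.7277 (to 4 decimal places).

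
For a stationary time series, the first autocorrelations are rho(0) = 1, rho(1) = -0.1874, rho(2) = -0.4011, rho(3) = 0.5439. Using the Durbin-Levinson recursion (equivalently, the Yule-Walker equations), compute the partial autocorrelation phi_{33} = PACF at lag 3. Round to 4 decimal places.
\phi_{33} = 0.4560

The PACF at lag k is phi_{kk}, the last component of the solution
to the Yule-Walker system G_k phi = r_k where
  (G_k)_{ij} = rho(|i - j|), (r_k)_i = rho(i), i,j = 1..k.
Equivalently, Durbin-Levinson gives phi_{kk} iteratively:
  phi_{11} = rho(1)
  phi_{kk} = [rho(k) - sum_{j=1..k-1} phi_{k-1,j} rho(k-j)]
            / [1 - sum_{j=1..k-1} phi_{k-1,j} rho(j)],
  phi_{k,j} = phi_{k-1,j} - phi_{kk} phi_{k-1,k-j},  j = 1..k-1.
Step k = 1:
  phi_11 = rho(1) = -0.1874.
Step k = 2:
  phi_22 = [rho(2) - phi_11 rho(1)] / [1 - phi_11 rho(1)] = [-0.4011 - (-0.1874)(-0.1874)] / [1 - (-0.1874)(-0.1874)]
         = -0.43621876 / 0.96488124 = -0.452096.
  Update: phi_21 = phi_11 - phi_22 phi_11 = -0.1874 - (-0.452096)(-0.1874) = -0.272123.
Step k = 3:
  phi_33 = [rho(3) - phi_21 rho(2) - phi_22 rho(1)] / [1 - phi_21 rho(1) - phi_22 rho(2)]
    numerator   = 0.5439 - (-0.272123)(-0.4011) - (-0.452096)(-0.1874) = 0.35002881
    denominator = 1 - (-0.272123)(-0.1874) - (-0.452096)(-0.4011) = 0.76766857
  phi_33 = 0.35002881 / 0.76766857 = 0.456.
Therefore phi_{33} = 0.4560.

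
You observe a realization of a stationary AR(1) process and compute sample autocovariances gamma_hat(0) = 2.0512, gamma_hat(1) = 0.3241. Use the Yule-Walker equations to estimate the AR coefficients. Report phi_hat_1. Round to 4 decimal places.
\hat\phi_{1} = 0.1580

The Yule-Walker equations for an AR(p) process read, in matrix form,
  Gamma_p phi = r_p,   with   (Gamma_p)_{ij} = gamma(|i - j|),
                       (r_p)_i = gamma(i),   i,j = 1..p.
Substitute the sample gammas (Toeplitz matrix and right-hand side of size 1):
  Gamma_p = [[2.0512]]
  r_p     = [0.3241]
With p = 1 this is the single equation gamma(0) phi_1 = gamma(1):
  phi_hat_1 = gamma(1) / gamma(0) = 0.3241 / 2.0512 = 0.1580.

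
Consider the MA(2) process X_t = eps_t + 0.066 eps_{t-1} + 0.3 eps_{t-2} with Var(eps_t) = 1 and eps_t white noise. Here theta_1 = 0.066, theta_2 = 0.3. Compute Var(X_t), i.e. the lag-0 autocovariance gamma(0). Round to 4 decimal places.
\gamma(0) = 1.0944

For an MA(q) process X_t = eps_t + sum_i theta_i eps_{t-i} with
Var(eps_t) = sigma^2, the variance is
  gamma(0) = sigma^2 * (1 + sum_i theta_i^2).
  sum_i theta_i^2 = (0.066)^2 + (0.3)^2 = 0.004356 + 0.09 = 0.094356.
  gamma(0) = 1 * (1 + 0.094356) = 1 * 1.094356 = 1.094356, which rounds to 1.0944.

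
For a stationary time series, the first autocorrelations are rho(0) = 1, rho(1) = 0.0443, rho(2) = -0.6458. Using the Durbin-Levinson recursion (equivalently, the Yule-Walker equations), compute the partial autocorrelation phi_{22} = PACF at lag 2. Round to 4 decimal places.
\phi_{22} = -0.6490

The PACF at lag k is phi_{kk}, the last component of the solution
to the Yule-Walker system G_k phi = r_k where
  (G_k)_{ij} = rho(|i - j|), (r_k)_i = rho(i), i,j = 1..k.
Equivalently, Durbin-Levinson gives phi_{kk} iteratively:
  phi_{11} = rho(1)
  phi_{kk} = [rho(k) - sum_{j=1..k-1} phi_{k-1,j} rho(k-j)]
            / [1 - sum_{j=1..k-1} phi_{k-1,j} rho(j)],
  phi_{k,j} = phi_{k-1,j} - phi_{kk} phi_{k-1,k-j},  j = 1..k-1.
Step k = 1:
  phi_11 = rho(1) = 0.0443.
Step k = 2:
  phi_22 = [rho(2) - phi_11 rho(1)] / [1 - phi_11 rho(1)] = [-0.6458 - (0.0443)(0.0443)] / [1 - (0.0443)(0.0443)]
         = -0.64776249 / 0.99803751 = -0.649.
Therefore phi_{22} = -0.6490.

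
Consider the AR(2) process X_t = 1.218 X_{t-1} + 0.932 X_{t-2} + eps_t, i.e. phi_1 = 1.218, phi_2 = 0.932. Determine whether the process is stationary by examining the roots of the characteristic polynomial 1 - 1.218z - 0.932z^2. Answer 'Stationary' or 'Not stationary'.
\text{Not stationary}

The AR(p) characteristic polynomial is P(z) = 1 - 1.218z - 0.932z^2.
Stationarity requires all roots to lie outside the unit circle, i.e. |z| > 1 for every root.
Set 1 + (-1.218) z + (-0.932) z^2 = 0, i.e. a z^2 + b z + c = 0 with a = -0.932, b = -1.218, c = 1.
Discriminant D = b^2 - 4ac = (-1.218)^2 - 4*(-0.932)*1 = 1.483524 - (-3.728) = 5.211524.
D >= 0, so the roots are real: z = (-b +/- sqrt(D)) / (2a) = (1.218 +/- 2.282876) / (-1.864).
  z_1 = (1.218 + 2.282876) / (-1.864) = -1.8782,   |z_1| = 1.8782.
  z_2 = (1.218 - 2.282876) / (-1.864) = 0.5713,   |z_2| = 0.5713.
Moduli of all roots: 1.8782, 0.5713.
All moduli strictly greater than 1? No.
Verdict: Not stationary.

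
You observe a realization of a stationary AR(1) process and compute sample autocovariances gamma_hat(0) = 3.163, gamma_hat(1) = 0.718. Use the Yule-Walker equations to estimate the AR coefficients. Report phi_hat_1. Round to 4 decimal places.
\hat\phi_{1} = 0.2270

The Yule-Walker equations for an AR(p) process read, in matrix form,
  Gamma_p phi = r_p,   with   (Gamma_p)_{ij} = gamma(|i - j|),
                       (r_p)_i = gamma(i),   i,j = 1..p.
Substitute the sample gammas (Toeplitz matrix and right-hand side of size 1):
  Gamma_p = [[3.163]]
  r_p     = [0.718]
With p = 1 this is the single equation gamma(0) phi_1 = gamma(1):
  phi_hat_1 = gamma(1) / gamma(0) = 0.718 / 3.163 = 0.2270.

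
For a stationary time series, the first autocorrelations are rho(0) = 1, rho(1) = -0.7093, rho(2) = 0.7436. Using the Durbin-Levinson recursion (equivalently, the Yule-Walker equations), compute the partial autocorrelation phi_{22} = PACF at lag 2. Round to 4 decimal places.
\phi_{22} = 0.4840

The PACF at lag k is phi_{kk}, the last component of the solution
to the Yule-Walker system G_k phi = r_k where
  (G_k)_{ij} = rho(|i - j|), (r_k)_i = rho(i), i,j = 1..k.
Equivalently, Durbin-Levinson gives phi_{kk} iteratively:
  phi_{11} = rho(1)
  phi_{kk} = [rho(k) - sum_{j=1..k-1} phi_{k-1,j} rho(k-j)]
            / [1 - sum_{j=1..k-1} phi_{k-1,j} rho(j)],
  phi_{k,j} = phi_{k-1,j} - phi_{kk} phi_{k-1,k-j},  j = 1..k-1.
Step k = 1:
  phi_11 = rho(1) = -0.7093.
Step k = 2:
  phi_22 = [rho(2) - phi_11 rho(1)] / [1 - phi_11 rho(1)] = [0.7436 - (-0.7093)(-0.7093)] / [1 - (-0.7093)(-0.7093)]
         = 0.24049351 / 0.49689351 = 0.484.
Therefore phi_{22} = 0.4840.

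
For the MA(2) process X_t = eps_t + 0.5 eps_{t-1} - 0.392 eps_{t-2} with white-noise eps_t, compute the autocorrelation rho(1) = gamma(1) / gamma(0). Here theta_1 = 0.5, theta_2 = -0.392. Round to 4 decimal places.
\rho(1) = 0.2166

For an MA(q) process with theta_0 = 1, the autocovariance is
  gamma(k) = sigma^2 * sum_{i=0..q-k} theta_i * theta_{i+k},
and rho(k) = gamma(k) / gamma(0). Sigma^2 cancels.
  numerator   = (1)*(0.5) + (0.5)*(-0.392) = 0.304.
  denominator = (1)^2 + (0.5)^2 + (-0.392)^2 = 1.403664.
  rho(1) = 0.304 / 1.403664 = 0.2166.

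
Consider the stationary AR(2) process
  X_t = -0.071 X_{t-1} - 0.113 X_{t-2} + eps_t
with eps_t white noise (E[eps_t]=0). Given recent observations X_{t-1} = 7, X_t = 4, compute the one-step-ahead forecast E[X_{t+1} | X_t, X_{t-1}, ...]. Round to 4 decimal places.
E[X_{t+1} \mid \mathcal F_t] = -1.0750

For an AR(p) model X_t = c + sum_i phi_i X_{t-i} + eps_t, the
one-step-ahead conditional mean is
  E[X_{t+1} | X_t, ...] = c + sum_i phi_i X_{t+1-i}.
Substitute known values:
  E[X_{t+1} | ...] = (-0.071) * (4) + (-0.113) * (7)
                   = -1.0750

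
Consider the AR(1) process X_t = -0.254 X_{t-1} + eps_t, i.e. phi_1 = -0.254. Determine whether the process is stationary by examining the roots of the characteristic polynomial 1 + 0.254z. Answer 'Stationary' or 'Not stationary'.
\text{Stationary}

The AR(p) characteristic polynomial is P(z) = 1 + 0.254z.
Stationarity requires all roots to lie outside the unit circle, i.e. |z| > 1 for every root.
This is linear in z: 1 + (0.254) z = 0  =>  z = -1/(0.254) = -3.937008,  |z| = 3.937008.
Moduli of all roots: 3.9370.
All moduli strictly greater than 1? Yes.
Verdict: Stationary.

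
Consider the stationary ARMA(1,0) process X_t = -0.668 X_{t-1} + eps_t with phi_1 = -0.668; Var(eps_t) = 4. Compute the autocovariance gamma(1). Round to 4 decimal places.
\gamma(1) = -4.8251

Multiply the model equation by X_{t-k} and take expectations. With theta_0 = psi_0 = 1 and psi_j the MA(infinity) weights, this gives
  gamma(k) - sum_i phi_i gamma(k-i) = c_k,
  c_k = sigma^2 * sum_{j=k..q} theta_j psi_{j-k}   (c_k = 0 for k > q),
using gamma(-m) = gamma(m).
Pure AR (q = 0): c_0 = sigma^2 = 4, c_k = 0 for k >= 1.
Equations for k = 0 and k = 1 (AR order 1):
  gamma(0) = phi_1 gamma(1) + c_0
  gamma(1) = phi_1 gamma(0) + c_1
Substituting the second into the first: gamma(0) (1 - phi_1^2) = c_0 + phi_1 c_1, so
  gamma(0) = c_0 / (1 - phi_1^2) = 4 / (1 - (-0.668)^2) = 4 / 0.553776 = 7.223137.
  gamma(1) = phi_1 gamma(0) = (-0.668)(7.223137) = -4.825056.
Therefore gamma(1) = -4.8251 (to 4 decimal places).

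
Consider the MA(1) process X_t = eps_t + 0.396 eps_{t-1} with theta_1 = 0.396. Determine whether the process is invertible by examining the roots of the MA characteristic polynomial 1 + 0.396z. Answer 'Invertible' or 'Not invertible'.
\text{Invertible}

The MA(q) characteristic polynomial is P(z) = 1 + 0.396z.
Invertibility requires all roots to lie outside the unit circle, i.e. |z| > 1 for every root.
This is linear in z: 1 + (0.396) z = 0  =>  z = -1/(0.396) = -2.525253,  |z| = 2.525253.
Moduli of all roots: 2.5253.
All moduli strictly greater than 1? Yes.
Verdict: Invertible.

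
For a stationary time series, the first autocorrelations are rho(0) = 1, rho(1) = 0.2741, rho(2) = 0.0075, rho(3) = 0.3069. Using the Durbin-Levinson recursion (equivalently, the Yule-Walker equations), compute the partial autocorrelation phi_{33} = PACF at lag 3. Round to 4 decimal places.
\phi_{33} = 0.3530

The PACF at lag k is phi_{kk}, the last component of the solution
to the Yule-Walker system G_k phi = r_k where
  (G_k)_{ij} = rho(|i - j|), (r_k)_i = rho(i), i,j = 1..k.
Equivalently, Durbin-Levinson gives phi_{kk} iteratively:
  phi_{11} = rho(1)
  phi_{kk} = [rho(k) - sum_{j=1..k-1} phi_{k-1,j} rho(k-j)]
            / [1 - sum_{j=1..k-1} phi_{k-1,j} rho(j)],
  phi_{k,j} = phi_{k-1,j} - phi_{kk} phi_{k-1,k-j},  j = 1..k-1.
Step k = 1:
  phi_11 = rho(1) = 0.2741.
Step k = 2:
  phi_22 = [rho(2) - phi_11 rho(1)] / [1 - phi_11 rho(1)] = [0.0075 - (0.2741)(0.2741)] / [1 - (0.2741)(0.2741)]
         = -0.06763081 / 0.92486919 = -0.073125.
  Update: phi_21 = phi_11 - phi_22 phi_11 = 0.2741 - (-0.073125)(0.2741) = 0.294143.
Step k = 3:
  phi_33 = [rho(3) - phi_21 rho(2) - phi_22 rho(1)] / [1 - phi_21 rho(1) - phi_22 rho(2)]
    numerator   = 0.3069 - (0.294143)(0.0075) - (-0.073125)(0.2741) = 0.32473741
    denominator = 1 - (0.294143)(0.2741) - (-0.073125)(0.0075) = 0.91992371
  phi_33 = 0.32473741 / 0.91992371 = 0.353.
Therefore phi_{33} = 0.3530.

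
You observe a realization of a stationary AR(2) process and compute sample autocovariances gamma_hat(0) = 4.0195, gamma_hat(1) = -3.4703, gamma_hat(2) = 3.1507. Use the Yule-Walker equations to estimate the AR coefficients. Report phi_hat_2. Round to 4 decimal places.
\hat\phi_{2} = 0.1510

The Yule-Walker equations for an AR(p) process read, in matrix form,
  Gamma_p phi = r_p,   with   (Gamma_p)_{ij} = gamma(|i - j|),
                       (r_p)_i = gamma(i),   i,j = 1..p.
Substitute the sample gammas (Toeplitz matrix and right-hand side of size 2):
  Gamma_p = [[4.0195, -3.4703], [-3.4703, 4.0195]]
  r_p     = [-3.4703, 3.1507]
Written out:
  4.0195 phi_1 - 3.4703 phi_2 = -3.4703
  -3.4703 phi_1 + 4.0195 phi_2 = 3.1507
Solve by Cramer's rule:
  det = gamma(0)^2 - gamma(1)^2 = (4.0195)^2 - (-3.4703)^2 = 16.15638025 - 12.04298209 = 4.11339816
  phi_hat_1 = [gamma(1) gamma(0) - gamma(1) gamma(2)] / det = [(-3.4703)(4.0195) - (-3.4703)(3.1507)] / 4.11339816 = -3.01499664 / 4.11339816 = -0.733
  phi_hat_2 = [gamma(0) gamma(2) - gamma(1)^2] / det = [(4.0195)(3.1507) - (-3.4703)^2] / 4.11339816 = 0.62125656 / 4.11339816 = 0.151
So phi_hat = [-0.7330, 0.1510].
Therefore phi_hat_2 = 0.1510.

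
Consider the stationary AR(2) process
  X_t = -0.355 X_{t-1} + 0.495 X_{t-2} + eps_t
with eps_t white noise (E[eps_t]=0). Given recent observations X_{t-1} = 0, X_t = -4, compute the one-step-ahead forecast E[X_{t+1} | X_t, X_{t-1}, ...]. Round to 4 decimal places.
E[X_{t+1} \mid \mathcal F_t] = 1.4200

For an AR(p) model X_t = c + sum_i phi_i X_{t-i} + eps_t, the
one-step-ahead conditional mean is
  E[X_{t+1} | X_t, ...] = c + sum_i phi_i X_{t+1-i}.
Substitute known values:
  E[X_{t+1} | ...] = (-0.355) * (-4) + (0.495) * (0)
                   = 1.4200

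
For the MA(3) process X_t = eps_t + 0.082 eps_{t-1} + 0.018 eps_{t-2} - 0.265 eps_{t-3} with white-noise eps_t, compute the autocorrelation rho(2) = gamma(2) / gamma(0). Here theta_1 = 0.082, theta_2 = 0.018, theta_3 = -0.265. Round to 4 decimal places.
\rho(2) = -0.0035

For an MA(q) process with theta_0 = 1, the autocovariance is
  gamma(k) = sigma^2 * sum_{i=0..q-k} theta_i * theta_{i+k},
and rho(k) = gamma(k) / gamma(0). Sigma^2 cancels.
  numerator   = (1)*(0.018) + (0.082)*(-0.265) = -0.00373.
  denominator = (1)^2 + (0.082)^2 + (0.018)^2 + (-0.265)^2 = 1.077273.
  rho(2) = -0.00373 / 1.077273 = -0.0035.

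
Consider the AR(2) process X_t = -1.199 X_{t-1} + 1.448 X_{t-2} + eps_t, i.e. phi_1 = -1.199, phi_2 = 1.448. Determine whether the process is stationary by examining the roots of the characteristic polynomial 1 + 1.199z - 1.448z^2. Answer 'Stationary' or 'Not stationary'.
\text{Not stationary}

The AR(p) characteristic polynomial is P(z) = 1 + 1.199z - 1.448z^2.
Stationarity requires all roots to lie outside the unit circle, i.e. |z| > 1 for every root.
Set 1 + (1.199) z + (-1.448) z^2 = 0, i.e. a z^2 + b z + c = 0 with a = -1.448, b = 1.199, c = 1.
Discriminant D = b^2 - 4ac = (1.199)^2 - 4*(-1.448)*1 = 1.437601 - (-5.792) = 7.229601.
D >= 0, so the roots are real: z = (-b +/- sqrt(D)) / (2a) = (-1.199 +/- 2.688792) / (-2.896).
  z_1 = (-1.199 + 2.688792) / (-2.896) = -0.5144,   |z_1| = 0.5144.
  z_2 = (-1.199 - 2.688792) / (-2.896) = 1.3425,   |z_2| = 1.3425.
Moduli of all roots: 0.5144, 1.3425.
All moduli strictly greater than 1? No.
Verdict: Not stationary.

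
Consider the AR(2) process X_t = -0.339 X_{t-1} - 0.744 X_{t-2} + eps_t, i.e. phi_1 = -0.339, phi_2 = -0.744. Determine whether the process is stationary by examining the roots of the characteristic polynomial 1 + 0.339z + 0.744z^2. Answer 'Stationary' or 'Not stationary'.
\text{Stationary}

The AR(p) characteristic polynomial is P(z) = 1 + 0.339z + 0.744z^2.
Stationarity requires all roots to lie outside the unit circle, i.e. |z| > 1 for every root.
Set 1 + (0.339) z + (0.744) z^2 = 0, i.e. a z^2 + b z + c = 0 with a = 0.744, b = 0.339, c = 1.
Discriminant D = b^2 - 4ac = (0.339)^2 - 4*(0.744)*1 = 0.114921 - (2.976) = -2.861079.
D < 0, so the roots are the complex-conjugate pair z = (-b +/- i sqrt(-D)) / (2a) = -0.2278 +/- 1.1367i.
For a conjugate pair |z|^2 = z * conj(z) = (product of roots) = c/a = 1/(0.744) = 1.344086, so |z| = sqrt(1.344086) = 1.1593 for both roots.
Moduli of all roots: 1.1593, 1.1593.
All moduli strictly greater than 1? Yes.
Verdict: Stationary.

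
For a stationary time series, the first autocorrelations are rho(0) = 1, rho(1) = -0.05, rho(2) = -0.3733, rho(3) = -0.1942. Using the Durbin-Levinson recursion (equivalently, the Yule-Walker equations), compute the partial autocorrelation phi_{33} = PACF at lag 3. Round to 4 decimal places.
\phi_{33} = -0.2789

The PACF at lag k is phi_{kk}, the last component of the solution
to the Yule-Walker system G_k phi = r_k where
  (G_k)_{ij} = rho(|i - j|), (r_k)_i = rho(i), i,j = 1..k.
Equivalently, Durbin-Levinson gives phi_{kk} iteratively:
  phi_{11} = rho(1)
  phi_{kk} = [rho(k) - sum_{j=1..k-1} phi_{k-1,j} rho(k-j)]
            / [1 - sum_{j=1..k-1} phi_{k-1,j} rho(j)],
  phi_{k,j} = phi_{k-1,j} - phi_{kk} phi_{k-1,k-j},  j = 1..k-1.
Step k = 1:
  phi_11 = rho(1) = -0.05.
Step k = 2:
  phi_22 = [rho(2) - phi_11 rho(1)] / [1 - phi_11 rho(1)] = [-0.3733 - (-0.05)(-0.05)] / [1 - (-0.05)(-0.05)]
         = -0.3758 / 0.9975 = -0.376742.
  Update: phi_21 = phi_11 - phi_22 phi_11 = -0.05 - (-0.376742)(-0.05) = -0.068837.
Step k = 3:
  phi_33 = [rho(3) - phi_21 rho(2) - phi_22 rho(1)] / [1 - phi_21 rho(1) - phi_22 rho(2)]
    numerator   = -0.1942 - (-0.068837)(-0.3733) - (-0.376742)(-0.05) = -0.23873398
    denominator = 1 - (-0.068837)(-0.05) - (-0.376742)(-0.3733) = 0.85592041
  phi_33 = -0.23873398 / 0.85592041 = -0.2789.
Therefore phi_{33} = -0.2789.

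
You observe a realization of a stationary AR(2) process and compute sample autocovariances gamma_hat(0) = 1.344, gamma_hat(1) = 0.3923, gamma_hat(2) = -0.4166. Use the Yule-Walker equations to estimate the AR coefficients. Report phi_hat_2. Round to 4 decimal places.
\hat\phi_{2} = -0.4320

The Yule-Walker equations for an AR(p) process read, in matrix form,
  Gamma_p phi = r_p,   with   (Gamma_p)_{ij} = gamma(|i - j|),
                       (r_p)_i = gamma(i),   i,j = 1..p.
Substitute the sample gammas (Toeplitz matrix and right-hand side of size 2):
  Gamma_p = [[1.344, 0.3923], [0.3923, 1.344]]
  r_p     = [0.3923, -0.4166]
Written out:
  1.344 phi_1 + 0.3923 phi_2 = 0.3923
  0.3923 phi_1 + 1.344 phi_2 = -0.4166
Solve by Cramer's rule:
  det = gamma(0)^2 - gamma(1)^2 = (1.344)^2 - (0.3923)^2 = 1.806336 - 0.15389929 = 1.65243671
  phi_hat_1 = [gamma(1) gamma(0) - gamma(1) gamma(2)] / det = [(0.3923)(1.344) - (0.3923)(-0.4166)] / 1.65243671 = 0.69068338 / 1.65243671 = 0.418
  phi_hat_2 = [gamma(0) gamma(2) - gamma(1)^2] / det = [(1.344)(-0.4166) - (0.3923)^2] / 1.65243671 = -0.71380969 / 1.65243671 = -0.432
So phi_hat = [0.4180, -0.4320].
Therefore phi_hat_2 = -0.4320.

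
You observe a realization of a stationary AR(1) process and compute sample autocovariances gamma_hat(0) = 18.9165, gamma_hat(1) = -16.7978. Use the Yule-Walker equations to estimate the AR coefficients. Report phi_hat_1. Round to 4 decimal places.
\hat\phi_{1} = -0.8880

The Yule-Walker equations for an AR(p) process read, in matrix form,
  Gamma_p phi = r_p,   with   (Gamma_p)_{ij} = gamma(|i - j|),
                       (r_p)_i = gamma(i),   i,j = 1..p.
Substitute the sample gammas (Toeplitz matrix and right-hand side of size 1):
  Gamma_p = [[18.9165]]
  r_p     = [-16.7978]
With p = 1 this is the single equation gamma(0) phi_1 = gamma(1):
  phi_hat_1 = gamma(1) / gamma(0) = -16.7978 / 18.9165 = -0.8880.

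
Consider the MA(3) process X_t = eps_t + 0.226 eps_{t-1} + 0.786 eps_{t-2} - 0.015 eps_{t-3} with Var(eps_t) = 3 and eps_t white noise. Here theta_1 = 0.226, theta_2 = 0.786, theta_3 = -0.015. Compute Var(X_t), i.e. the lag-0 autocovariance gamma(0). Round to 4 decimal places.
\gamma(0) = 5.0073

For an MA(q) process X_t = eps_t + sum_i theta_i eps_{t-i} with
Var(eps_t) = sigma^2, the variance is
  gamma(0) = sigma^2 * (1 + sum_i theta_i^2).
  sum_i theta_i^2 = (0.226)^2 + (0.786)^2 + (-0.015)^2 = 0.051076 + 0.617796 + 0.000225 = 0.669097.
  gamma(0) = 3 * (1 + 0.669097) = 3 * 1.669097 = 5.007291, which rounds to 5.0073.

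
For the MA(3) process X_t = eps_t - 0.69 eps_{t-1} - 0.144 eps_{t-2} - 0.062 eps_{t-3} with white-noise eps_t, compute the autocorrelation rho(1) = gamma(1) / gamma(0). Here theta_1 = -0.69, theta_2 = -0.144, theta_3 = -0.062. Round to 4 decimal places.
\rho(1) = -0.3876

For an MA(q) process with theta_0 = 1, the autocovariance is
  gamma(k) = sigma^2 * sum_{i=0..q-k} theta_i * theta_{i+k},
and rho(k) = gamma(k) / gamma(0). Sigma^2 cancels.
  numerator   = (1)*(-0.69) + (-0.69)*(-0.144) + (-0.144)*(-0.062) = -0.581712.
  denominator = (1)^2 + (-0.69)^2 + (-0.144)^2 + (-0.062)^2 = 1.50068.
  rho(1) = -0.581712 / 1.50068 = -0.3876.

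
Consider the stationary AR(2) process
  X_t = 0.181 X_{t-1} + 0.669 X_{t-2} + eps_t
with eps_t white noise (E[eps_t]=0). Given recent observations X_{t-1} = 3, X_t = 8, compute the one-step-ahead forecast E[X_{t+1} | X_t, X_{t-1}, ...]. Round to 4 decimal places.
E[X_{t+1} \mid \mathcal F_t] = 3.4550

For an AR(p) model X_t = c + sum_i phi_i X_{t-i} + eps_t, the
one-step-ahead conditional mean is
  E[X_{t+1} | X_t, ...] = c + sum_i phi_i X_{t+1-i}.
Substitute known values:
  E[X_{t+1} | ...] = (0.181) * (8) + (0.669) * (3)
                   = 3.4550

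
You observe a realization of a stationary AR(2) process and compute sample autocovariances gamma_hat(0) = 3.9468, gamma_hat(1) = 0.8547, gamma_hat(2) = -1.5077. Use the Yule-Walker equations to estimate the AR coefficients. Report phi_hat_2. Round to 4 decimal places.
\hat\phi_{2} = -0.4500

The Yule-Walker equations for an AR(p) process read, in matrix form,
  Gamma_p phi = r_p,   with   (Gamma_p)_{ij} = gamma(|i - j|),
                       (r_p)_i = gamma(i),   i,j = 1..p.
Substitute the sample gammas (Toeplitz matrix and right-hand side of size 2):
  Gamma_p = [[3.9468, 0.8547], [0.8547, 3.9468]]
  r_p     = [0.8547, -1.5077]
Written out:
  3.9468 phi_1 + 0.8547 phi_2 = 0.8547
  0.8547 phi_1 + 3.9468 phi_2 = -1.5077
Solve by Cramer's rule:
  det = gamma(0)^2 - gamma(1)^2 = (3.9468)^2 - (0.8547)^2 = 15.57723024 - 0.73051209 = 14.84671815
  phi_hat_1 = [gamma(1) gamma(0) - gamma(1) gamma(2)] / det = [(0.8547)(3.9468) - (0.8547)(-1.5077)] / 14.84671815 = 4.66196115 / 14.84671815 = 0.314
  phi_hat_2 = [gamma(0) gamma(2) - gamma(1)^2] / det = [(3.9468)(-1.5077) - (0.8547)^2] / 14.84671815 = -6.68110245 / 14.84671815 = -0.45
So phi_hat = [0.3140, -0.4500].
Therefore phi_hat_2 = -0.4500.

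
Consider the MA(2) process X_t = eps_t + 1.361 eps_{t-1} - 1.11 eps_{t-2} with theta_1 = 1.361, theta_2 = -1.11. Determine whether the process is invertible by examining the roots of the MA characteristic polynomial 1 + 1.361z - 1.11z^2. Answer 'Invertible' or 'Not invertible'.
\text{Not invertible}

The MA(q) characteristic polynomial is P(z) = 1 + 1.361z - 1.11z^2.
Invertibility requires all roots to lie outside the unit circle, i.e. |z| > 1 for every root.
Set 1 + (1.361) z + (-1.11) z^2 = 0, i.e. a z^2 + b z + c = 0 with a = -1.11, b = 1.361, c = 1.
Discriminant D = b^2 - 4ac = (1.361)^2 - 4*(-1.11)*1 = 1.852321 - (-4.44) = 6.292321.
D >= 0, so the roots are real: z = (-b +/- sqrt(D)) / (2a) = (-1.361 +/- 2.50845) / (-2.22).
  z_1 = (-1.361 + 2.50845) / (-2.22) = -0.5169,   |z_1| = 0.5169.
  z_2 = (-1.361 - 2.50845) / (-2.22) = 1.743,   |z_2| = 1.743.
Moduli of all roots: 0.5169, 1.7430.
All moduli strictly greater than 1? No.
Verdict: Not invertible.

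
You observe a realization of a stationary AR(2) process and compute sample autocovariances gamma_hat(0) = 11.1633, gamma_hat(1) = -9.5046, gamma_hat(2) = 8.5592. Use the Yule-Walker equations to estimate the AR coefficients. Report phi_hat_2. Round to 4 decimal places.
\hat\phi_{2} = 0.1520

The Yule-Walker equations for an AR(p) process read, in matrix form,
  Gamma_p phi = r_p,   with   (Gamma_p)_{ij} = gamma(|i - j|),
                       (r_p)_i = gamma(i),   i,j = 1..p.
Substitute the sample gammas (Toeplitz matrix and right-hand side of size 2):
  Gamma_p = [[11.1633, -9.5046], [-9.5046, 11.1633]]
  r_p     = [-9.5046, 8.5592]
Written out:
  11.1633 phi_1 - 9.5046 phi_2 = -9.5046
  -9.5046 phi_1 + 11.1633 phi_2 = 8.5592
Solve by Cramer's rule:
  det = gamma(0)^2 - gamma(1)^2 = (11.1633)^2 - (-9.5046)^2 = 124.61926689 - 90.33742116 = 34.28184573
  phi_hat_1 = [gamma(1) gamma(0) - gamma(1) gamma(2)] / det = [(-9.5046)(11.1633) - (-9.5046)(8.5592)] / 34.28184573 = -24.75092886 / 34.28184573 = -0.722
  phi_hat_2 = [gamma(0) gamma(2) - gamma(1)^2] / det = [(11.1633)(8.5592) - (-9.5046)^2] / 34.28184573 = 5.2114962 / 34.28184573 = 0.152
So phi_hat = [-0.7220, 0.1520].
Therefore phi_hat_2 = 0.1520.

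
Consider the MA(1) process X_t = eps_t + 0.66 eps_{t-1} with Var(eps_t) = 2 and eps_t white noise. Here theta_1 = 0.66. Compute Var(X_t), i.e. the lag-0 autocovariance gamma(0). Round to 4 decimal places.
\gamma(0) = 2.8712

For an MA(q) process X_t = eps_t + sum_i theta_i eps_{t-i} with
Var(eps_t) = sigma^2, the variance is
  gamma(0) = sigma^2 * (1 + sum_i theta_i^2).
  sum_i theta_i^2 = (0.66)^2 = 0.4356.
  gamma(0) = 2 * (1 + 0.4356) = 2 * 1.4356 = 2.8712.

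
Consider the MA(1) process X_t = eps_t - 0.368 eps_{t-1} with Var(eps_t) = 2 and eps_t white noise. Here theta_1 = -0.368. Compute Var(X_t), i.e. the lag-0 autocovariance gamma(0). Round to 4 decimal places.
\gamma(0) = 2.2708

For an MA(q) process X_t = eps_t + sum_i theta_i eps_{t-i} with
Var(eps_t) = sigma^2, the variance is
  gamma(0) = sigma^2 * (1 + sum_i theta_i^2).
  sum_i theta_i^2 = (-0.368)^2 = 0.135424.
  gamma(0) = 2 * (1 + 0.135424) = 2 * 1.135424 = 2.270848, which rounds to 2.2708.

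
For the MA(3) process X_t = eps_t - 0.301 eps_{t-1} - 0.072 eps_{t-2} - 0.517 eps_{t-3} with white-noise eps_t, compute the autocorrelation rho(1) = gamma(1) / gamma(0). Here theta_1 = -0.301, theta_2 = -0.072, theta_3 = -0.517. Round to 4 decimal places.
\rho(1) = -0.1776

For an MA(q) process with theta_0 = 1, the autocovariance is
  gamma(k) = sigma^2 * sum_{i=0..q-k} theta_i * theta_{i+k},
and rho(k) = gamma(k) / gamma(0). Sigma^2 cancels.
  numerator   = (1)*(-0.301) + (-0.301)*(-0.072) + (-0.072)*(-0.517) = -0.242104.
  denominator = (1)^2 + (-0.301)^2 + (-0.072)^2 + (-0.517)^2 = 1.363074.
  rho(1) = -0.242104 / 1.363074 = -0.1776.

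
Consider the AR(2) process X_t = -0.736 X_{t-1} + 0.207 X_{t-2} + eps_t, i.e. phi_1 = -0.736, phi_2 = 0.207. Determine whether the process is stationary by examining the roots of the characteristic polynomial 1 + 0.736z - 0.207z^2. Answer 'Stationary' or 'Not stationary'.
\text{Stationary}

The AR(p) characteristic polynomial is P(z) = 1 + 0.736z - 0.207z^2.
Stationarity requires all roots to lie outside the unit circle, i.e. |z| > 1 for every root.
Set 1 + (0.736) z + (-0.207) z^2 = 0, i.e. a z^2 + b z + c = 0 with a = -0.207, b = 0.736, c = 1.
Discriminant D = b^2 - 4ac = (0.736)^2 - 4*(-0.207)*1 = 0.541696 - (-0.828) = 1.369696.
D >= 0, so the roots are real: z = (-b +/- sqrt(D)) / (2a) = (-0.736 +/- 1.17034) / (-0.414).
  z_1 = (-0.736 + 1.17034) / (-0.414) = -1.0491,   |z_1| = 1.0491.
  z_2 = (-0.736 - 1.17034) / (-0.414) = 4.6047,   |z_2| = 4.6047.
Moduli of all roots: 1.0491, 4.6047.
All moduli strictly greater than 1? Yes.
Verdict: Stationary.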